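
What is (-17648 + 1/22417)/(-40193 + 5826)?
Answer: 395615215/770405039 ≈ 0.51352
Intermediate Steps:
(-17648 + 1/22417)/(-40193 + 5826) = (-17648 + 1/22417)/(-34367) = -395615215/22417*(-1/34367) = 395615215/770405039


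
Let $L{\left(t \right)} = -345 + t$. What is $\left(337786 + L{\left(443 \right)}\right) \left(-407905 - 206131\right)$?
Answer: $-207472939824$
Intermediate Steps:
$\left(337786 + L{\left(443 \right)}\right) \left(-407905 - 206131\right) = \left(337786 + \left(-345 + 443\right)\right) \left(-407905 - 206131\right) = \left(337786 + 98\right) \left(-614036\right) = 337884 \left(-614036\right) = -207472939824$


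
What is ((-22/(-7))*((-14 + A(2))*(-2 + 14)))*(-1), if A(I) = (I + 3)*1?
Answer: 2376/7 ≈ 339.43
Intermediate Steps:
A(I) = 3 + I (A(I) = (3 + I)*1 = 3 + I)
((-22/(-7))*((-14 + A(2))*(-2 + 14)))*(-1) = ((-22/(-7))*((-14 + (3 + 2))*(-2 + 14)))*(-1) = ((-22*(-⅐))*((-14 + 5)*12))*(-1) = (22*(-9*12)/7)*(-1) = ((22/7)*(-108))*(-1) = -2376/7*(-1) = 2376/7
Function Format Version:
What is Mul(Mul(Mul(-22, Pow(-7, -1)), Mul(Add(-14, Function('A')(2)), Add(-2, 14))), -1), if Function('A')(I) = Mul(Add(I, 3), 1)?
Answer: Rational(2376, 7) ≈ 339.43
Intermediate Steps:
Function('A')(I) = Add(3, I) (Function('A')(I) = Mul(Add(3, I), 1) = Add(3, I))
Mul(Mul(Mul(-22, Pow(-7, -1)), Mul(Add(-14, Function('A')(2)), Add(-2, 14))), -1) = Mul(Mul(Mul(-22, Pow(-7, -1)), Mul(Add(-14, Add(3, 2)), Add(-2, 14))), -1) = Mul(Mul(Mul(-22, Rational(-1, 7)), Mul(Add(-14, 5), 12)), -1) = Mul(Mul(Rational(22, 7), Mul(-9, 12)), -1) = Mul(Mul(Rational(22, 7), -108), -1) = Mul(Rational(-2376, 7), -1) = Rational(2376, 7)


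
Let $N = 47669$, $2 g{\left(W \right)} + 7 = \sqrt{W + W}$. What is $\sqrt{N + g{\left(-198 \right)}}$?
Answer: $\frac{\sqrt{190662 + 12 i \sqrt{11}}}{2} \approx 218.32 + 0.022787 i$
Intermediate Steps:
$g{\left(W \right)} = - \frac{7}{2} + \frac{\sqrt{2} \sqrt{W}}{2}$ ($g{\left(W \right)} = - \frac{7}{2} + \frac{\sqrt{W + W}}{2} = - \frac{7}{2} + \frac{\sqrt{2 W}}{2} = - \frac{7}{2} + \frac{\sqrt{2} \sqrt{W}}{2}$)
$\sqrt{N + g{\left(-198 \right)}} = \sqrt{47669 - \left(\frac{7}{2} - \frac{\sqrt{2} \sqrt{-198}}{2}\right)} = \sqrt{47669 - \left(\frac{7}{2} - \frac{\sqrt{2} \cdot 3 i \sqrt{22}}{2}\right)} = \sqrt{47669 - \left(\frac{7}{2} - 3 i \sqrt{11}\right)} = \sqrt{\frac{95331}{2} + 3 i \sqrt{11}}$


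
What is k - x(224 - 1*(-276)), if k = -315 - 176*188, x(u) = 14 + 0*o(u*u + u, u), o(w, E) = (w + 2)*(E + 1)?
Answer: -33417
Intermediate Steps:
o(w, E) = (1 + E)*(2 + w) (o(w, E) = (2 + w)*(1 + E) = (1 + E)*(2 + w))
x(u) = 14 (x(u) = 14 + 0*(2 + (u*u + u) + 2*u + u*(u*u + u)) = 14 + 0*(2 + (u² + u) + 2*u + u*(u² + u)) = 14 + 0*(2 + (u + u²) + 2*u + u*(u + u²)) = 14 + 0*(2 + u² + 3*u + u*(u + u²)) = 14 + 0 = 14)
k = -33403 (k = -315 - 33088 = -33403)
k - x(224 - 1*(-276)) = -33403 - 1*14 = -33403 - 14 = -33417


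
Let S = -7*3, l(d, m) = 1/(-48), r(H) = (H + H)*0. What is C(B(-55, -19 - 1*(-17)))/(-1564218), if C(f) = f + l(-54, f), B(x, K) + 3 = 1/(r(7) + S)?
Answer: 1031/525577248 ≈ 1.9617e-6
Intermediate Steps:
r(H) = 0 (r(H) = (2*H)*0 = 0)
l(d, m) = -1/48
S = -21
B(x, K) = -64/21 (B(x, K) = -3 + 1/(0 - 21) = -3 + 1/(-21) = -3 - 1/21 = -64/21)
C(f) = -1/48 + f (C(f) = f - 1/48 = -1/48 + f)
C(B(-55, -19 - 1*(-17)))/(-1564218) = (-1/48 - 64/21)/(-1564218) = -1031/336*(-1/1564218) = 1031/525577248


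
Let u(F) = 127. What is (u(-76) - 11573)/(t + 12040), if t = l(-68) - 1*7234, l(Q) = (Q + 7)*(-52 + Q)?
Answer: -5723/6063 ≈ -0.94392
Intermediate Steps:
l(Q) = (-52 + Q)*(7 + Q) (l(Q) = (7 + Q)*(-52 + Q) = (-52 + Q)*(7 + Q))
t = 86 (t = (-364 + (-68)² - 45*(-68)) - 1*7234 = (-364 + 4624 + 3060) - 7234 = 7320 - 7234 = 86)
(u(-76) - 11573)/(t + 12040) = (127 - 11573)/(86 + 12040) = -11446/12126 = -11446*1/12126 = -5723/6063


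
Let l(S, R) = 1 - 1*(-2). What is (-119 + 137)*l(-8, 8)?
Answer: 54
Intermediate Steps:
l(S, R) = 3 (l(S, R) = 1 + 2 = 3)
(-119 + 137)*l(-8, 8) = (-119 + 137)*3 = 18*3 = 54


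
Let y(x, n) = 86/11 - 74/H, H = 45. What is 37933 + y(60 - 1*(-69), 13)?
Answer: 18779891/495 ≈ 37939.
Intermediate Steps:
y(x, n) = 3056/495 (y(x, n) = 86/11 - 74/45 = 3056/495)
37933 + y(60 - 1*(-69), 13) = 37933 + 3056/495 = 18779891/495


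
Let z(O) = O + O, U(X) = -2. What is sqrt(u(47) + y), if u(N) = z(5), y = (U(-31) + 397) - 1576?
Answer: I*sqrt(1171) ≈ 34.22*I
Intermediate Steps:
z(O) = 2*O
y = -1181 (y = (-2 + 397) - 1576 = 395 - 1576 = -1181)
u(N) = 10 (u(N) = 2*5 = 10)
sqrt(u(47) + y) = sqrt(10 - 1181) = sqrt(-1171) = I*sqrt(1171)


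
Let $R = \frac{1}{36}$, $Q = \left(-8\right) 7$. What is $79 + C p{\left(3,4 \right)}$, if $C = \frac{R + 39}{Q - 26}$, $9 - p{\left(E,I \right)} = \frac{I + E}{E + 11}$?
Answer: $\frac{442531}{5904} \approx 74.954$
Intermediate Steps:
$Q = -56$
$R = \frac{1}{36} \approx 0.027778$
$p{\left(E,I \right)} = 9 - \frac{E + I}{11 + E}$ ($p{\left(E,I \right)} = 9 - \frac{I + E}{E + 11} = 9 - \frac{E + I}{11 + E}$)
$C = - \frac{1405}{2952}$ ($C = \frac{\frac{1}{36} + 39}{-56 - 26} = \frac{1405}{36 \left(-82\right)} = \frac{1405}{36} \left(- \frac{1}{82}\right) = - \frac{1405}{2952} \approx -0.47595$)
$79 + C p{\left(3,4 \right)} = 79 - \frac{1405 \frac{99 - 4 + 8 \cdot 3}{11 + 3}}{2952} = 79 - \frac{1405 \frac{99 - 4 + 24}{14}}{2952} = 79 - \frac{1405 \cdot \frac{1}{14} \cdot 119}{2952} = 79 - \frac{23885}{5904} = \frac{442531}{5904}$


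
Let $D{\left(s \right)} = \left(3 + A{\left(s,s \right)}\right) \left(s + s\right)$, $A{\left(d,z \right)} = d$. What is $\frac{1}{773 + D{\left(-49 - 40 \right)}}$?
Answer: $\frac{1}{16081} \approx 6.2185 \cdot 10^{-5}$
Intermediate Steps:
$D{\left(s \right)} = 2 s \left(3 + s\right)$ ($D{\left(s \right)} = \left(3 + s\right) \left(s + s\right) = \left(3 + s\right) 2 s = 2 s \left(3 + s\right)$)
$\frac{1}{773 + D{\left(-49 - 40 \right)}} = \frac{1}{773 + 2 \left(-49 - 40\right) \left(3 - 89\right)} = \frac{1}{773 + 2 \left(-89\right) \left(3 - 89\right)} = \frac{1}{773 + 2 \left(-89\right) \left(-86\right)} = \frac{1}{773 + 15308} = \frac{1}{16081}$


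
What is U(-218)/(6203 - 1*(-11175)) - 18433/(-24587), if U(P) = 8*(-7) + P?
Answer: 156795918/213636443 ≈ 0.73394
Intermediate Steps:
U(P) = -56 + P
U(-218)/(6203 - 1*(-11175)) - 18433/(-24587) = (-56 - 218)/(6203 - 1*(-11175)) - 18433/(-24587) = -274/(6203 + 11175) - 18433*(-1/24587) = -274/17378 + 18433/24587 = -274*1/17378 + 18433/24587 = -137/8689 + 18433/24587 = 156795918/213636443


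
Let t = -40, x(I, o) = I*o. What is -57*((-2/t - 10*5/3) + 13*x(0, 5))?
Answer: 18943/20 ≈ 947.15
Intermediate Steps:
-57*((-2/t - 10*5/3) + 13*x(0, 5)) = -57*((-2/(-40) - 10*5/3) + 13*(0*5)) = -57*((-2*(-1/40) - 50*⅓) + 13*0) = -57*((1/20 - 50/3) + 0) = -57*(-997/60 + 0) = -57*(-997/60) = 18943/20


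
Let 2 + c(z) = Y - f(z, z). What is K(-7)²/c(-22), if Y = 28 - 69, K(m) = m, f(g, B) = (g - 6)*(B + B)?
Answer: -49/1275 ≈ -0.038431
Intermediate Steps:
f(g, B) = 2*B*(-6 + g) (f(g, B) = (-6 + g)*(2*B) = 2*B*(-6 + g))
Y = -41
c(z) = -43 - 2*z*(-6 + z) (c(z) = -2 + (-41 - 2*z*(-6 + z)) = -43 - 2*z*(-6 + z))
K(-7)²/c(-22) = (-7)²/(-43 - 2*(-22)*(-6 - 22)) = 49/(-43 - 2*(-22)*(-28)) = 49/(-43 - 1232) = 49/(-1275) = 49*(-1/1275) = -49/1275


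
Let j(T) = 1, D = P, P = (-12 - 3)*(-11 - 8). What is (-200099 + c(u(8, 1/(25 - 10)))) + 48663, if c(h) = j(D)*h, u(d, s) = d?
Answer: -151428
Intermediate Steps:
P = 285 (P = -15*(-19) = 285)
D = 285
c(h) = h (c(h) = 1*h = h)
(-200099 + c(u(8, 1/(25 - 10)))) + 48663 = (-200099 + 8) + 48663 = -200091 + 48663 = -151428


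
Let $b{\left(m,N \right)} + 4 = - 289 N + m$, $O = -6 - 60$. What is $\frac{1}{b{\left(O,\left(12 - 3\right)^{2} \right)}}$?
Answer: $- \frac{1}{23479} \approx -4.2591 \cdot 10^{-5}$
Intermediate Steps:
$O = -66$ ($O = -6 - 60 = -66$)
$b{\left(m,N \right)} = -4 + m - 289 N$ ($b{\left(m,N \right)} = -4 - \left(- m + 289 N\right) = -4 + m - 289 N$)
$\frac{1}{b{\left(O,\left(12 - 3\right)^{2} \right)}} = \frac{1}{-4 - 66 - 289 \left(12 - 3\right)^{2}} = \frac{1}{-4 - 66 - 289 \cdot 9^{2}} = \frac{1}{-4 - 66 - 23409} = \frac{1}{-23479} = - \frac{1}{23479}$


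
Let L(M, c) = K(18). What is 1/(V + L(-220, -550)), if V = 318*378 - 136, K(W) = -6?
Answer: 1/120062 ≈ 8.3290e-6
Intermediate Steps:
L(M, c) = -6
V = 120068 (V = 120204 - 136 = 120068)
1/(V + L(-220, -550)) = 1/(120068 - 6) = 1/120062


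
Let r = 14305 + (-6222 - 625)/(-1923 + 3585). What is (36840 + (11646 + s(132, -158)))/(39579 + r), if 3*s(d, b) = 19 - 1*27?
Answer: 80579300/89548361 ≈ 0.89984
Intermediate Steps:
s(d, b) = -8/3 (s(d, b) = (19 - 1*27)/3 = (19 - 27)/3 = (⅓)*(-8) = -8/3)
r = 23768063/1662 (r = 14305 - 6847/1662 = 23768063/1662 ≈ 14301.)
(36840 + (11646 + s(132, -158)))/(39579 + r) = (36840 + (11646 - 8/3))/(39579 + 23768063/1662) = (36840 + 34930/3)/(89548361/1662) = (145450/3)*(1662/89548361) = 80579300/89548361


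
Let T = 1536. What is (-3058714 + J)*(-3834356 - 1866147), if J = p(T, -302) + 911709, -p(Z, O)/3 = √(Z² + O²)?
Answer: 12239008443515 + 2223196170*√145 ≈ 1.2266e+13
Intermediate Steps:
p(Z, O) = -3*√(O² + Z²) (p(Z, O) = -3*√(Z² + O²) = -3*√(O² + Z²))
J = 911709 - 390*√145 (J = -3*√((-302)² + 1536²) + 911709 = -3*√(91204 + 2359296) + 911709 = -390*√145 + 911709 = 911709 - 390*√145 ≈ 9.0701e+5)
(-3058714 + J)*(-3834356 - 1866147) = (-3058714 + (911709 - 390*√145))*(-3834356 - 1866147) = (-2147005 - 390*√145)*(-5700503) = 12239008443515 + 2223196170*√145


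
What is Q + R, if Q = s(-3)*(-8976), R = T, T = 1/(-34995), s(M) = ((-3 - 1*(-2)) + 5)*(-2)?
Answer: 2512920959/34995 ≈ 71808.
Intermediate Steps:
s(M) = -8 (s(M) = ((-3 + 2) + 5)*(-2) = (-1 + 5)*(-2) = 4*(-2) = -8)
T = -1/34995 ≈ -2.8576e-5
R = -1/34995 ≈ -2.8576e-5
Q = 71808 (Q = -8*(-8976) = 71808)
Q + R = 71808 - 1/34995 = 2512920959/34995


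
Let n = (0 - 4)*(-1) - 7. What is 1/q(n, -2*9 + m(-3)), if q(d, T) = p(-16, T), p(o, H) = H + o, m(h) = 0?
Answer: -1/34 ≈ -0.029412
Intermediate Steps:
n = -3 (n = -4*(-1) - 7 = 4 - 7 = -3)
q(d, T) = -16 + T (q(d, T) = T - 16 = -16 + T)
1/q(n, -2*9 + m(-3)) = 1/(-16 + (-2*9 + 0)) = 1/(-16 + (-18 + 0)) = 1/(-16 - 18) = 1/(-34) = -1/34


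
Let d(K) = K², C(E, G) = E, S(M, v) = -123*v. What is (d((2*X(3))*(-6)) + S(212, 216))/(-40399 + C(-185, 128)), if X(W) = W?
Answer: 1053/1691 ≈ 0.62271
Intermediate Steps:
(d((2*X(3))*(-6)) + S(212, 216))/(-40399 + C(-185, 128)) = (((2*3)*(-6))² - 123*216)/(-40399 - 185) = ((6*(-6))² - 26568)/(-40584) = ((-36)² - 26568)*(-1/40584) = (1296 - 26568)*(-1/40584) = -25272*(-1/40584) = 1053/1691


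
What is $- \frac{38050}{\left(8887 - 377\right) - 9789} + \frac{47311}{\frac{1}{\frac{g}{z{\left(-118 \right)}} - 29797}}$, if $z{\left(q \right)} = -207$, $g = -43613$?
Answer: $- \frac{16112612540048}{11511} \approx -1.3998 \cdot 10^{9}$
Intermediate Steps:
$- \frac{38050}{\left(8887 - 377\right) - 9789} + \frac{47311}{\frac{1}{\frac{g}{z{\left(-118 \right)}} - 29797}} = - \frac{38050}{\left(8887 - 377\right) - 9789} + \frac{47311}{\frac{1}{- \frac{43613}{-207} - 29797}} = - \frac{38050}{8510 - 9789} + \frac{47311}{\frac{1}{\left(-43613\right) \left(- \frac{1}{207}\right) - 29797}} = - \frac{38050}{-1279} + \frac{47311}{\frac{1}{\frac{43613}{207} - 29797}} = \left(-38050\right) \left(- \frac{1}{1279}\right) + \frac{47311}{\frac{1}{- \frac{6124366}{207}}} = \frac{38050}{1279} + \frac{47311}{- \frac{207}{6124366}} = \frac{38050}{1279} + 47311 \left(- \frac{6124366}{207}\right) = \frac{38050}{1279} - \frac{12597820862}{9} = - \frac{16112612540048}{11511}$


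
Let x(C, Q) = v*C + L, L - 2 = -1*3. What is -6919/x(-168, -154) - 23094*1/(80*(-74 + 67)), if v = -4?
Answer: 528247/17080 ≈ 30.928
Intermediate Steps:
L = -1 (L = 2 - 1*3 = 2 - 3 = -1)
x(C, Q) = -1 - 4*C (x(C, Q) = -4*C - 1 = -1 - 4*C)
-6919/x(-168, -154) - 23094*1/(80*(-74 + 67)) = -6919/(-1 - 4*(-168)) - 23094*1/(80*(-74 + 67)) = -6919/(-1 + 672) - 23094/((-7*80)) = -6919/671 - 23094/(-560) = -6919*1/671 - 23094*(-1/560) = -629/61 + 11547/280 = 528247/17080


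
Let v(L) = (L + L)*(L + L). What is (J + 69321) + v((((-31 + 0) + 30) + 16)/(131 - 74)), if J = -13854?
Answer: 20023687/361 ≈ 55467.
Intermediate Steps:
v(L) = 4*L² (v(L) = (2*L)*(2*L) = 4*L²)
(J + 69321) + v((((-31 + 0) + 30) + 16)/(131 - 74)) = (-13854 + 69321) + 4*((((-31 + 0) + 30) + 16)/(131 - 74))² = 55467 + 4*(((-31 + 30) + 16)/57)² = 55467 + 4*((-1 + 16)*(1/57))² = 55467 + 4*(15*(1/57))² = 55467 + 4*(5/19)² = 55467 + 4*(25/361) = 55467 + 100/361 = 20023687/361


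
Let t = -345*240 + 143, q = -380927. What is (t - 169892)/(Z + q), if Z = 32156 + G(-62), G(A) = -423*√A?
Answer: 9786863031/13516922671 - 11869803*I*√62/13516922671 ≈ 0.72404 - 0.0069145*I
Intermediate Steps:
t = -82657 (t = -82800 + 143 = -82657)
Z = 32156 - 423*I*√62 ≈ 32156.0 - 3330.7*I
(t - 169892)/(Z + q) = (-82657 - 169892)/((32156 - 423*I*√62) - 380927) = -252549/(-348771 - 423*I*√62)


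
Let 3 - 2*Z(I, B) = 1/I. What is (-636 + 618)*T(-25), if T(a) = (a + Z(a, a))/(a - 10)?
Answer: -10566/875 ≈ -12.075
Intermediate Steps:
Z(I, B) = 3/2 - 1/(2*I)
T(a) = (a + (-1 + 3*a)/(2*a))/(-10 + a) (T(a) = (a + (-1 + 3*a)/(2*a))/(a - 10) = (a + (-1 + 3*a)/(2*a))/(-10 + a))
(-636 + 618)*T(-25) = (-636 + 618)*((½)*(-1 + 2*(-25)² + 3*(-25))/(-25*(-10 - 25))) = -9*(-1)*(-1 + 2*625 - 75)/(25*(-35)) = -9*(-1)*(-1)*(-1 + 1250 - 75)/(25*35) = -9*(-1)*(-1)*1174/(25*35) = -18*587/875 = -10566/875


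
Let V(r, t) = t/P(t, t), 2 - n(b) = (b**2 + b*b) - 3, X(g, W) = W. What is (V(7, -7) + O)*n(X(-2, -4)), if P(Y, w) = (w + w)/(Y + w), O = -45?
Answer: 1404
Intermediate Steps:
P(Y, w) = 2*w/(Y + w) (P(Y, w) = (2*w)/(Y + w) = 2*w/(Y + w))
n(b) = 5 - 2*b**2 (n(b) = 2 - ((b**2 + b*b) - 3) = 2 - ((b**2 + b**2) - 3) = 2 - (2*b**2 - 3) = 2 - (-3 + 2*b**2) = 2 + (3 - 2*b**2) = 5 - 2*b**2)
V(r, t) = t (V(r, t) = t/((2*t/(t + t))) = t/((2*t/((2*t)))) = t/((2*t*(1/(2*t)))) = t/1 = t*1 = t)
(V(7, -7) + O)*n(X(-2, -4)) = (-7 - 45)*(5 - 2*(-4)**2) = -52*(5 - 2*16) = -52*(5 - 32) = -52*(-27) = 1404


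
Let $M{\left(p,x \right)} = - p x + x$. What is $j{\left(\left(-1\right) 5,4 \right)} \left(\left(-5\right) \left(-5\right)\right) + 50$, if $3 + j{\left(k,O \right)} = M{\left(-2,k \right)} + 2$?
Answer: $-350$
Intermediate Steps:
$M{\left(p,x \right)} = x - p x$ ($M{\left(p,x \right)} = - p x + x = x - p x$)
$j{\left(k,O \right)} = -1 + 3 k$ ($j{\left(k,O \right)} = -3 + \left(k \left(1 - -2\right) + 2\right) = -3 + \left(k \left(1 + 2\right) + 2\right) = -3 + \left(k 3 + 2\right) = -3 + \left(3 k + 2\right) = -3 + \left(2 + 3 k\right) = -1 + 3 k$)
$j{\left(\left(-1\right) 5,4 \right)} \left(\left(-5\right) \left(-5\right)\right) + 50 = \left(-1 + 3 \left(\left(-1\right) 5\right)\right) \left(\left(-5\right) \left(-5\right)\right) + 50 = \left(-1 + 3 \left(-5\right)\right) 25 + 50 = \left(-1 - 15\right) 25 + 50 = \left(-16\right) 25 + 50 = -400 + 50 = -350$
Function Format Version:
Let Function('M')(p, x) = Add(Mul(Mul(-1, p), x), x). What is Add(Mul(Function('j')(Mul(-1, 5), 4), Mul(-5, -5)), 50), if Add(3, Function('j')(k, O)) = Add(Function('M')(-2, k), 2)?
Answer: -350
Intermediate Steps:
Function('M')(p, x) = Add(x, Mul(-1, p, x)) (Function('M')(p, x) = Add(Mul(-1, p, x), x) = Add(x, Mul(-1, p, x)))
Function('j')(k, O) = Add(-1, Mul(3, k)) (Function('j')(k, O) = Add(-3, Add(Mul(k, Add(1, Mul(-1, -2))), 2)) = Add(-3, Add(Mul(k, Add(1, 2)), 2)) = Add(-3, Add(Mul(k, 3), 2)) = Add(-3, Add(Mul(3, k), 2)) = Add(-3, Add(2, Mul(3, k))) = Add(-1, Mul(3, k)))
Add(Mul(Function('j')(Mul(-1, 5), 4), Mul(-5, -5)), 50) = Add(Mul(Add(-1, Mul(3, Mul(-1, 5))), Mul(-5, -5)), 50) = Add(Mul(Add(-1, Mul(3, -5)), 25), 50) = Add(Mul(Add(-1, -15), 25), 50) = Add(Mul(-16, 25), 50) = Add(-400, 50) = -350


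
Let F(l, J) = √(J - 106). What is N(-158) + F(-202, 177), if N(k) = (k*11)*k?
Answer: 274604 + √71 ≈ 2.7461e+5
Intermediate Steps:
F(l, J) = √(-106 + J)
N(k) = 11*k² (N(k) = (11*k)*k = 11*k²)
N(-158) + F(-202, 177) = 11*(-158)² + √(-106 + 177) = 11*24964 + √71 = 274604 + √71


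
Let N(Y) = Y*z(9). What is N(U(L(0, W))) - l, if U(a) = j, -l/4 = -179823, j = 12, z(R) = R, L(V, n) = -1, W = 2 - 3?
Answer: -719184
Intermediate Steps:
W = -1
l = 719292 (l = -4*(-179823) = 719292)
U(a) = 12
N(Y) = 9*Y (N(Y) = Y*9 = 9*Y)
N(U(L(0, W))) - l = 9*12 - 1*719292 = 108 - 719292 = -719184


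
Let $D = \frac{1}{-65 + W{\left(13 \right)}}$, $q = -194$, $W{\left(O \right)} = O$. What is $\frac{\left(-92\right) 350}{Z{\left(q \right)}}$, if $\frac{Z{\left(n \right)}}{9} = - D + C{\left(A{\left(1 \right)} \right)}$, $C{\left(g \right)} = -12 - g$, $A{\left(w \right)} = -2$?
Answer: $\frac{1674400}{4671} \approx 358.47$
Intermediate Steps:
$D = - \frac{1}{52}$ ($D = \frac{1}{-65 + 13} = \frac{1}{-52} = - \frac{1}{52} \approx -0.019231$)
$Z{\left(n \right)} = - \frac{4671}{52}$ ($Z{\left(n \right)} = 9 \left(\left(-1\right) \left(- \frac{1}{52}\right) - 10\right) = 9 \left(\frac{1}{52} + \left(-12 + 2\right)\right) = 9 \left(\frac{1}{52} - 10\right) = 9 \left(- \frac{519}{52}\right) = - \frac{4671}{52}$)
$\frac{\left(-92\right) 350}{Z{\left(q \right)}} = \frac{\left(-92\right) 350}{- \frac{4671}{52}} = \left(-32200\right) \left(- \frac{52}{4671}\right) = \frac{1674400}{4671}$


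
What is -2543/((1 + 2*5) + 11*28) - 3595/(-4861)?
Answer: -11214718/1550659 ≈ -7.2322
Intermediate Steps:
-2543/((1 + 2*5) + 11*28) - 3595/(-4861) = -2543/((1 + 10) + 308) - 3595*(-1/4861) = -2543/(11 + 308) + 3595/4861 = -2543/319 + 3595/4861 = -11214718/1550659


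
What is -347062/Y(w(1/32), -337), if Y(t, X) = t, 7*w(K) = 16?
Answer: -1214717/8 ≈ -1.5184e+5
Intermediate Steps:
w(K) = 16/7 (w(K) = (⅐)*16 = 16/7)
-347062/Y(w(1/32), -337) = -347062/16/7 = -347062*7/16 = -1214717/8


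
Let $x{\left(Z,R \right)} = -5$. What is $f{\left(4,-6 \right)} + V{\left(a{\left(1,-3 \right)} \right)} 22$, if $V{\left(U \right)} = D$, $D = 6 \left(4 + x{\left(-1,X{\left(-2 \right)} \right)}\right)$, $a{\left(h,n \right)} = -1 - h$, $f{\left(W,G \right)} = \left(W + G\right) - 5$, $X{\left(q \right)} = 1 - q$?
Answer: $-139$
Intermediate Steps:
$f{\left(W,G \right)} = -5 + G + W$ ($f{\left(W,G \right)} = \left(G + W\right) - 5 = -5 + G + W$)
$D = -6$ ($D = 6 \left(4 - 5\right) = 6 \left(-1\right) = -6$)
$V{\left(U \right)} = -6$
$f{\left(4,-6 \right)} + V{\left(a{\left(1,-3 \right)} \right)} 22 = \left(-5 - 6 + 4\right) - 132 = -7 - 132 = -139$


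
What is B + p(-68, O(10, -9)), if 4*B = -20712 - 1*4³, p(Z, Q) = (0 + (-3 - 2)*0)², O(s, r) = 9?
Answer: -5194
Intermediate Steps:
p(Z, Q) = 0 (p(Z, Q) = (0 - 5*0)² = (0 + 0)² = 0² = 0)
B = -5194 (B = (-20712 - 1*4³)/4 = (-20712 - 1*64)/4 = (-20712 - 64)/4 = (¼)*(-20776) = -5194)
B + p(-68, O(10, -9)) = -5194 + 0 = -5194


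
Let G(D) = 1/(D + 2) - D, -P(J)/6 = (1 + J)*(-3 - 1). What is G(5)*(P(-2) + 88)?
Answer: -2176/7 ≈ -310.86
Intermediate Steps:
P(J) = 24 + 24*J (P(J) = -6*(1 + J)*(-3 - 1) = -6*(1 + J)*(-4) = -6*(-4 - 4*J) = 24 + 24*J)
G(D) = 1/(2 + D) - D
G(5)*(P(-2) + 88) = ((1 - 1*5**2 - 2*5)/(2 + 5))*((24 + 24*(-2)) + 88) = ((1 - 1*25 - 10)/7)*((24 - 48) + 88) = ((1 - 25 - 10)/7)*(-24 + 88) = ((1/7)*(-34))*64 = -34/7*64 = -2176/7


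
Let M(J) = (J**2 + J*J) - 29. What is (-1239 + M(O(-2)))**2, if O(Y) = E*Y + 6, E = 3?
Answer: 1607824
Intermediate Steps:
O(Y) = 6 + 3*Y (O(Y) = 3*Y + 6 = 6 + 3*Y)
M(J) = -29 + 2*J**2 (M(J) = (J**2 + J**2) - 29 = 2*J**2 - 29 = -29 + 2*J**2)
(-1239 + M(O(-2)))**2 = (-1239 + (-29 + 2*(6 + 3*(-2))**2))**2 = (-1239 + (-29 + 2*(6 - 6)**2))**2 = (-1239 + (-29 + 2*0**2))**2 = (-1239 + (-29 + 2*0))**2 = (-1239 + (-29 + 0))**2 = (-1239 - 29)**2 = (-1268)**2 = 1607824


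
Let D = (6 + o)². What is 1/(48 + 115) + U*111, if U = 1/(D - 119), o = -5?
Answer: -17975/19234 ≈ -0.93454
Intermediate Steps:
D = 1 (D = (6 - 5)² = 1² = 1)
U = -1/118 (U = 1/(1 - 119) = 1/(-118) = -1/118 ≈ -0.0084746)
1/(48 + 115) + U*111 = 1/(48 + 115) - 1/118*111 = 1/163 - 111/118 = -17975/19234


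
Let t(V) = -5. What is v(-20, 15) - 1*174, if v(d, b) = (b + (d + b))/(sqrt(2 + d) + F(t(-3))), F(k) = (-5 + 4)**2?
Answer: 2*(-261*sqrt(2) + 82*I)/(-I + 3*sqrt(2)) ≈ -173.47 - 2.233*I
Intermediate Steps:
F(k) = 1 (F(k) = (-1)**2 = 1)
v(d, b) = (d + 2*b)/(1 + sqrt(2 + d)) (v(d, b) = (b + (d + b))/(sqrt(2 + d) + 1) = (b + (b + d))/(1 + sqrt(2 + d)) = (d + 2*b)/(1 + sqrt(2 + d)))
v(-20, 15) - 1*174 = (-20 + 2*15)/(1 + sqrt(2 - 20)) - 1*174 = (-20 + 30)/(1 + sqrt(-18)) - 174 = 10/(1 + 3*I*sqrt(2)) - 174 = -174 + 10/(1 + 3*I*sqrt(2))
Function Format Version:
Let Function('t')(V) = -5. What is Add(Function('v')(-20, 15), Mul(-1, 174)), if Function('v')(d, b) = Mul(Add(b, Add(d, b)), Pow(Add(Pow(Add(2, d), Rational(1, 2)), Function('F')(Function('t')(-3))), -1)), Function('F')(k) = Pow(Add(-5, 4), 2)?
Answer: Mul(2, Pow(Add(Mul(-1, I), Mul(3, Pow(2, Rational(1, 2)))), -1), Add(Mul(-261, Pow(2, Rational(1, 2))), Mul(82, I))) ≈ Add(-173.47, Mul(-2.2330, I))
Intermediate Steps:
Function('F')(k) = 1 (Function('F')(k) = Pow(-1, 2) = 1)
Function('v')(d, b) = Mul(Pow(Add(1, Pow(Add(2, d), Rational(1, 2))), -1), Add(d, Mul(2, b))) (Function('v')(d, b) = Mul(Add(b, Add(d, b)), Pow(Add(Pow(Add(2, d), Rational(1, 2)), 1), -1)) = Mul(Add(b, Add(b, d)), Pow(Add(1, Pow(Add(2, d), Rational(1, 2))), -1)) = Mul(Add(d, Mul(2, b)), Pow(Add(1, Pow(Add(2, d), Rational(1, 2))), -1)) = Mul(Pow(Add(1, Pow(Add(2, d), Rational(1, 2))), -1), Add(d, Mul(2, b))))
Add(Function('v')(-20, 15), Mul(-1, 174)) = Add(Mul(Pow(Add(1, Pow(Add(2, -20), Rational(1, 2))), -1), Add(-20, Mul(2, 15))), Mul(-1, 174)) = Add(Mul(Pow(Add(1, Pow(-18, Rational(1, 2))), -1), Add(-20, 30)), -174) = Add(Mul(Pow(Add(1, Mul(3, I, Pow(2, Rational(1, 2)))), -1), 10), -174) = Add(Mul(10, Pow(Add(1, Mul(3, I, Pow(2, Rational(1, 2)))), -1)), -174) = Add(-174, Mul(10, Pow(Add(1, Mul(3, I, Pow(2, Rational(1, 2)))), -1)))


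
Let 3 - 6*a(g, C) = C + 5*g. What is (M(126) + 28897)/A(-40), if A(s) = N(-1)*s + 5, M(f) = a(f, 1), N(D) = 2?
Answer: -86377/225 ≈ -383.90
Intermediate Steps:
a(g, C) = ½ - 5*g/6 - C/6 (a(g, C) = ½ - (C + 5*g)/6 = ½ + (-5*g/6 - C/6) = ½ - 5*g/6 - C/6)
M(f) = ⅓ - 5*f/6 (M(f) = ½ - 5*f/6 - ⅙*1 = ½ - 5*f/6 - ⅙ = ⅓ - 5*f/6)
A(s) = 5 + 2*s (A(s) = 2*s + 5 = 5 + 2*s)
(M(126) + 28897)/A(-40) = ((⅓ - ⅚*126) + 28897)/(5 + 2*(-40)) = ((⅓ - 105) + 28897)/(5 - 80) = (-314/3 + 28897)/(-75) = (86377/3)*(-1/75) = -86377/225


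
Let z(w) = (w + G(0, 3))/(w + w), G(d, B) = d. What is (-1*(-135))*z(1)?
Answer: 135/2 ≈ 67.500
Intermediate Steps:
z(w) = ½ (z(w) = (w + 0)/(w + w) = w/((2*w)) = w*(1/(2*w)) = ½)
(-1*(-135))*z(1) = -1*(-135)*(½) = 135*(½) = 135/2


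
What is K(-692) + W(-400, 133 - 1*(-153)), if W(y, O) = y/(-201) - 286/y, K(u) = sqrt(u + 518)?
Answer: 108743/40200 + I*sqrt(174) ≈ 2.7051 + 13.191*I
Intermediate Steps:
K(u) = sqrt(518 + u)
W(y, O) = -286/y - y/201 (W(y, O) = y*(-1/201) - 286/y = -y/201 - 286/y = -286/y - y/201)
K(-692) + W(-400, 133 - 1*(-153)) = sqrt(518 - 692) + (-286/(-400) - 1/201*(-400)) = sqrt(-174) + (-286*(-1/400) + 400/201) = I*sqrt(174) + (143/200 + 400/201) = I*sqrt(174) + 108743/40200 = 108743/40200 + I*sqrt(174)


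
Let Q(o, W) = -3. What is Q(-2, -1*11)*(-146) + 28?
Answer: 466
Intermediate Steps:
Q(-2, -1*11)*(-146) + 28 = -3*(-146) + 28 = 438 + 28 = 466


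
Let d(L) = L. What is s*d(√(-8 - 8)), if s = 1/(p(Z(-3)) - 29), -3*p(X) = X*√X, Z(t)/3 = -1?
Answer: 4/(√3 + 29*I) ≈ 0.0082088 - 0.13744*I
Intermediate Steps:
Z(t) = -3 (Z(t) = 3*(-1) = -3)
p(X) = -X^(3/2)/3 (p(X) = -X*√X/3 = -X^(3/2)/3)
s = 1/(-29 + I*√3) (s = 1/(-(-1)*I*√3 - 29) = 1/(I*√3 - 29) = 1/(-29 + I*√3) ≈ -0.03436 - 0.0020522*I)
s*d(√(-8 - 8)) = (-29/844 - I*√3/844)*√(-8 - 8) = (-29/844 - I*√3/844)*√(-16) = (-29/844 - I*√3/844)*(4*I) = 4*I*(-29/844 - I*√3/844)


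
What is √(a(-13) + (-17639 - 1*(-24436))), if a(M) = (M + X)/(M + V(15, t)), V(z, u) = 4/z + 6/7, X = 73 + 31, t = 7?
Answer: 8*√164960642/1247 ≈ 82.397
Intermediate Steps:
X = 104
V(z, u) = 6/7 + 4/z (V(z, u) = 4/z + 6*(⅐) = 4/z + 6/7 = 6/7 + 4/z)
a(M) = (104 + M)/(118/105 + M) (a(M) = (M + 104)/(M + (6/7 + 4/15)) = (104 + M)/(M + (6/7 + 4*(1/15))) = (104 + M)/(M + (6/7 + 4/15)) = (104 + M)/(M + 118/105) = (104 + M)/(118/105 + M))
√(a(-13) + (-17639 - 1*(-24436))) = √(105*(104 - 13)/(118 + 105*(-13)) + (-17639 - 1*(-24436))) = √(105*91/(118 - 1365) + (-17639 + 24436)) = √(105*91/(-1247) + 6797) = √(105*(-1/1247)*91 + 6797) = √(-9555/1247 + 6797) = √(8466304/1247) = 8*√164960642/1247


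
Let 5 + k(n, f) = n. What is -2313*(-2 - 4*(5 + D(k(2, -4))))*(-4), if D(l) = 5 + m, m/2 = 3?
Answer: -610632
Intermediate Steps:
m = 6 (m = 2*3 = 6)
k(n, f) = -5 + n
D(l) = 11 (D(l) = 5 + 6 = 11)
-2313*(-2 - 4*(5 + D(k(2, -4))))*(-4) = -2313*(-2 - 4*(5 + 11))*(-4) = -2313*(-2 - 4*16)*(-4) = -2313*(-2 - 64)*(-4) = -(-152658)*(-4) = -2313*264 = -610632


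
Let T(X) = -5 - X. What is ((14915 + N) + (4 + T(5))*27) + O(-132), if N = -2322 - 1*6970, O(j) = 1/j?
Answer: 720851/132 ≈ 5461.0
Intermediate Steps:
N = -9292 (N = -2322 - 6970 = -9292)
((14915 + N) + (4 + T(5))*27) + O(-132) = ((14915 - 9292) + (4 + (-5 - 1*5))*27) + 1/(-132) = (5623 + (4 + (-5 - 5))*27) - 1/132 = (5623 + (4 - 10)*27) - 1/132 = (5623 - 6*27) - 1/132 = (5623 - 162) - 1/132 = 5461 - 1/132 = 720851/132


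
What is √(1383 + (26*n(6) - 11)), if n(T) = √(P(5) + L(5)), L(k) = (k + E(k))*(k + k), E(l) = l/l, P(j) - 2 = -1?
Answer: √(1372 + 26*√61) ≈ 39.687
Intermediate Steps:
P(j) = 1 (P(j) = 2 - 1 = 1)
E(l) = 1
L(k) = 2*k*(1 + k) (L(k) = (k + 1)*(k + k) = (1 + k)*(2*k) = 2*k*(1 + k))
n(T) = √61 (n(T) = √(1 + 2*5*(1 + 5)) = √(1 + 2*5*6) = √(1 + 60) = √61)
√(1383 + (26*n(6) - 11)) = √(1383 + (26*√61 - 11)) = √(1383 + (-11 + 26*√61)) = √(1372 + 26*√61)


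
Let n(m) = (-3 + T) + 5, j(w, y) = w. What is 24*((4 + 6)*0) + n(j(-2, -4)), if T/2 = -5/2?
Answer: -3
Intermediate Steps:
T = -5 (T = 2*(-5/2) = -5)
n(m) = -3 (n(m) = (-3 - 5) + 5 = -8 + 5 = -3)
24*((4 + 6)*0) + n(j(-2, -4)) = 24*((4 + 6)*0) - 3 = 24*(10*0) - 3 = 24*0 - 3 = 0 - 3 = -3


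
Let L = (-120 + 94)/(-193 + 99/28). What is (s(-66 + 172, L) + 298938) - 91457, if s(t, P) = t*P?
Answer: 1100763873/5305 ≈ 2.0750e+5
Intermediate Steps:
L = 728/5305 (L = -26/(-193 + 99*(1/28)) = -26/(-193 + 99/28) = -26/(-5305/28) = -26*(-28/5305) = 728/5305 ≈ 0.13723)
s(t, P) = P*t
(s(-66 + 172, L) + 298938) - 91457 = (728*(-66 + 172)/5305 + 298938) - 91457 = ((728/5305)*106 + 298938) - 91457 = (77168/5305 + 298938) - 91457 = 1585943258/5305 - 91457 = 1100763873/5305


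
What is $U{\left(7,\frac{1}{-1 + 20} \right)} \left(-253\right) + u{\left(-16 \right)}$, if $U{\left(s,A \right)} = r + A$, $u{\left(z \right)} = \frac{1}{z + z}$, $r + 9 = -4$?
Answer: $\frac{1991597}{608} \approx 3275.7$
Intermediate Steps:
$r = -13$ ($r = -9 - 4 = -13$)
$u{\left(z \right)} = \frac{1}{2 z}$
$U{\left(s,A \right)} = -13 + A$
$U{\left(7,\frac{1}{-1 + 20} \right)} \left(-253\right) + u{\left(-16 \right)} = \left(-13 + \frac{1}{-1 + 20}\right) \left(-253\right) + \frac{1}{2 \left(-16\right)} = \left(-13 + \frac{1}{19}\right) \left(-253\right) + \frac{1}{2} \left(- \frac{1}{16}\right) = \left(-13 + \frac{1}{19}\right) \left(-253\right) - \frac{1}{32} = \left(- \frac{246}{19}\right) \left(-253\right) - \frac{1}{32} = \frac{62238}{19} - \frac{1}{32} = \frac{1991597}{608}$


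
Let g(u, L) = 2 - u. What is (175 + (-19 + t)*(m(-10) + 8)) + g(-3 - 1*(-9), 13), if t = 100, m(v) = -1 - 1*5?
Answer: 333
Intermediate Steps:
m(v) = -6 (m(v) = -1 - 5 = -6)
(175 + (-19 + t)*(m(-10) + 8)) + g(-3 - 1*(-9), 13) = (175 + (-19 + 100)*(-6 + 8)) + (2 - (-3 - 1*(-9))) = (175 + 81*2) + (2 - (-3 + 9)) = (175 + 162) + (2 - 1*6) = 337 + (2 - 6) = 337 - 4 = 333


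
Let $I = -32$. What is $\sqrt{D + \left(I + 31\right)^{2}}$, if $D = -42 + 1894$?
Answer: $\sqrt{1853} \approx 43.047$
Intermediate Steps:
$D = 1852$
$\sqrt{D + \left(I + 31\right)^{2}} = \sqrt{1852 + \left(-32 + 31\right)^{2}} = \sqrt{1852 + \left(-1\right)^{2}} = \sqrt{1852 + 1} = \sqrt{1853}$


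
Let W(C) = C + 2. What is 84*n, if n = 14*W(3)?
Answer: 5880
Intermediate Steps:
W(C) = 2 + C
n = 70 (n = 14*(2 + 3) = 14*5 = 70)
84*n = 84*70 = 5880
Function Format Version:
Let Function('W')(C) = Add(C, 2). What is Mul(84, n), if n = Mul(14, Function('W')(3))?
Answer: 5880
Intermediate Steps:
Function('W')(C) = Add(2, C)
n = 70 (n = Mul(14, Add(2, 3)) = Mul(14, 5) = 70)
Mul(84, n) = Mul(84, 70) = 5880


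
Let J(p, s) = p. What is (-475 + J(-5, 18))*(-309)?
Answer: 148320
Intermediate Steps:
(-475 + J(-5, 18))*(-309) = (-475 - 5)*(-309) = -480*(-309) = 148320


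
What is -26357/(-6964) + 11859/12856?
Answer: 105357917/22382296 ≈ 4.7072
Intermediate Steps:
-26357/(-6964) + 11859/12856 = -26357*(-1/6964) + 11859*(1/12856) = 26357/6964 + 11859/12856 = 105357917/22382296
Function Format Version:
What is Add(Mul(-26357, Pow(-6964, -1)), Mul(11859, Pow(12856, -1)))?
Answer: Rational(105357917, 22382296) ≈ 4.7072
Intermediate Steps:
Add(Mul(-26357, Pow(-6964, -1)), Mul(11859, Pow(12856, -1))) = Add(Mul(-26357, Rational(-1, 6964)), Mul(11859, Rational(1, 12856))) = Add(Rational(26357, 6964), Rational(11859, 12856)) = Rational(105357917, 22382296)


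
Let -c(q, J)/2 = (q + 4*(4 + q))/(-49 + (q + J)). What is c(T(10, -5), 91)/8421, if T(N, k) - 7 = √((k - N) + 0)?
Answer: 2*(-5*√15 + 51*I)/(8421*(√15 - 49*I)) ≈ -0.00025303 - 7.3861e-5*I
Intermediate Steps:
T(N, k) = 7 + √(k - N) (T(N, k) = 7 + √((k - N) + 0) = 7 + √(k - N))
c(q, J) = -2*(16 + 5*q)/(-49 + J + q) (c(q, J) = -2*(q + 4*(4 + q))/(-49 + (q + J)) = -2*(q + (16 + 4*q))/(-49 + (J + q)) = -2*(16 + 5*q)/(-49 + J + q))
c(T(10, -5), 91)/8421 = (2*(-16 - 5*(7 + √(-5 - 1*10)))/(-49 + 91 + (7 + √(-5 - 1*10))))/8421 = (2*(-16 - 5*(7 + √(-5 - 10)))/(-49 + 91 + (7 + √(-5 - 10))))*(1/8421) = (2*(-16 - 5*(7 + √(-15)))/(-49 + 91 + (7 + √(-15))))*(1/8421) = (2*(-16 - 5*(7 + I*√15))/(-49 + 91 + (7 + I*√15)))*(1/8421) = (2*(-16 + (-35 - 5*I*√15))/(49 + I*√15))*(1/8421) = (2*(-51 - 5*I*√15)/(49 + I*√15))*(1/8421) = 2*(-51 - 5*I*√15)/(8421*(49 + I*√15))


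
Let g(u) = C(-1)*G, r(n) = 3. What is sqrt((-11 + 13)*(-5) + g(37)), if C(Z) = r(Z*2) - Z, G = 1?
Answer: I*sqrt(6) ≈ 2.4495*I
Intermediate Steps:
C(Z) = 3 - Z
g(u) = 4 (g(u) = (3 - 1*(-1))*1 = (3 + 1)*1 = 4*1 = 4)
sqrt((-11 + 13)*(-5) + g(37)) = sqrt((-11 + 13)*(-5) + 4) = sqrt(2*(-5) + 4) = sqrt(-10 + 4) = sqrt(-6) = I*sqrt(6)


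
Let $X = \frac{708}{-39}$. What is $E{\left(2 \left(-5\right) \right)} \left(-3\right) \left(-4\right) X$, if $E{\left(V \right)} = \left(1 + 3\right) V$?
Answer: $\frac{113280}{13} \approx 8713.8$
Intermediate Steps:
$E{\left(V \right)} = 4 V$
$X = - \frac{236}{13}$ ($X = 708 \left(- \frac{1}{39}\right) = - \frac{236}{13} \approx -18.154$)
$E{\left(2 \left(-5\right) \right)} \left(-3\right) \left(-4\right) X = 4 \cdot 2 \left(-5\right) \left(-3\right) \left(-4\right) \left(- \frac{236}{13}\right) = 4 \left(-10\right) \left(-3\right) \left(-4\right) \left(- \frac{236}{13}\right) = \left(-40\right) \left(-3\right) \left(-4\right) \left(- \frac{236}{13}\right) = 120 \left(-4\right) \left(- \frac{236}{13}\right) = \left(-480\right) \left(- \frac{236}{13}\right) = \frac{113280}{13}$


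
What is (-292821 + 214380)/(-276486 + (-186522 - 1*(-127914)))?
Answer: 26147/111698 ≈ 0.23409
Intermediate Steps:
(-292821 + 214380)/(-276486 + (-186522 - 1*(-127914))) = -78441/(-276486 + (-186522 + 127914)) = -78441/(-276486 - 58608) = -78441/(-335094) = -78441*(-1/335094) = 26147/111698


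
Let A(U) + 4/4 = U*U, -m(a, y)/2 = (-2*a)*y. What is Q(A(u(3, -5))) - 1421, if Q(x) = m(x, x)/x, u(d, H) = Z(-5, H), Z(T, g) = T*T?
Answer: 1075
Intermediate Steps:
m(a, y) = 4*a*y (m(a, y) = -2*(-2*a)*y = -(-4)*a*y = 4*a*y)
Z(T, g) = T²
u(d, H) = 25 (u(d, H) = (-5)² = 25)
A(U) = -1 + U² (A(U) = -1 + U*U = -1 + U²)
Q(x) = 4*x (Q(x) = (4*x*x)/x = (4*x²)/x = 4*x)
Q(A(u(3, -5))) - 1421 = 4*(-1 + 25²) - 1421 = 4*(-1 + 625) - 1421 = 4*624 - 1421 = 2496 - 1421 = 1075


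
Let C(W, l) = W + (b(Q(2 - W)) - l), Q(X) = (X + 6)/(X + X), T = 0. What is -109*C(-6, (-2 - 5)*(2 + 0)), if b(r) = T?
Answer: -872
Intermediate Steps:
Q(X) = (6 + X)/(2*X) (Q(X) = (6 + X)/((2*X)) = (6 + X)*(1/(2*X)) = (6 + X)/(2*X))
b(r) = 0
C(W, l) = W - l (C(W, l) = W + (0 - l) = W - l)
-109*C(-6, (-2 - 5)*(2 + 0)) = -109*(-6 - (-2 - 5)*(2 + 0)) = -109*(-6 - (-7)*2) = -109*(-6 - 1*(-14)) = -109*(-6 + 14) = -109*8 = -872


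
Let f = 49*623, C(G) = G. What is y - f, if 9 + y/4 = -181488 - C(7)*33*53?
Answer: -805487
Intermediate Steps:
f = 30527
y = -774960 (y = -36 + 4*(-181488 - 7*33*53) = -36 + 4*(-181488 - 231*53) = -36 + 4*(-181488 - 1*12243) = -36 + 4*(-181488 - 12243) = -36 + 4*(-193731) = -36 - 774924 = -774960)
y - f = -774960 - 1*30527 = -774960 - 30527 = -805487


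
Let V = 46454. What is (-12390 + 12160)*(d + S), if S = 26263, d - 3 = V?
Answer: -16725600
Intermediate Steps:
d = 46457 (d = 3 + 46454 = 46457)
(-12390 + 12160)*(d + S) = (-12390 + 12160)*(46457 + 26263) = -230*72720 = -16725600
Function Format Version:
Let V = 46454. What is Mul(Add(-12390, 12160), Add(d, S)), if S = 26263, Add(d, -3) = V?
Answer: -16725600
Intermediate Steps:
d = 46457 (d = Add(3, 46454) = 46457)
Mul(Add(-12390, 12160), Add(d, S)) = Mul(Add(-12390, 12160), Add(46457, 26263)) = Mul(-230, 72720) = -16725600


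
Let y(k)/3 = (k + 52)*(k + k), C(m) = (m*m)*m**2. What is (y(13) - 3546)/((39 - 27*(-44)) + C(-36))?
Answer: 508/560281 ≈ 0.00090669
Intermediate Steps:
C(m) = m**4 (C(m) = m**2*m**2 = m**4)
y(k) = 6*k*(52 + k) (y(k) = 3*((k + 52)*(k + k)) = 3*((52 + k)*(2*k)) = 3*(2*k*(52 + k)) = 6*k*(52 + k))
(y(13) - 3546)/((39 - 27*(-44)) + C(-36)) = (6*13*(52 + 13) - 3546)/((39 - 27*(-44)) + (-36)**4) = (6*13*65 - 3546)/((39 + 1188) + 1679616) = (5070 - 3546)/(1227 + 1679616) = 1524/1680843 = 1524*(1/1680843) = 508/560281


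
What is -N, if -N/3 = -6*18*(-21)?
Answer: 6804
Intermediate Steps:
N = -6804 (N = -3*(-6*18)*(-21) = -(-324)*(-21) = -3*2268 = -6804)
-N = -1*(-6804) = 6804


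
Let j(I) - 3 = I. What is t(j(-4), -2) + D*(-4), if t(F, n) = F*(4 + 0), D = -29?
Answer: 112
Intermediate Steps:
j(I) = 3 + I
t(F, n) = 4*F (t(F, n) = F*4 = 4*F)
t(j(-4), -2) + D*(-4) = 4*(3 - 4) - 29*(-4) = 4*(-1) + 116 = -4 + 116 = 112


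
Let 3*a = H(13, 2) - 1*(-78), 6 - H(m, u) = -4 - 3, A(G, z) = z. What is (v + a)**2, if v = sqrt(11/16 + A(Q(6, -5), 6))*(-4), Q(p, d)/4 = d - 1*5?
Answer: 9244/9 - 182*sqrt(107)/3 ≈ 399.57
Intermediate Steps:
Q(p, d) = -20 + 4*d (Q(p, d) = 4*(d - 1*5) = 4*(d - 5) = 4*(-5 + d) = -20 + 4*d)
H(m, u) = 13 (H(m, u) = 6 - (-4 - 3) = 6 - 1*(-7) = 6 + 7 = 13)
v = -sqrt(107) (v = sqrt(11/16 + 6)*(-4) = sqrt(107/16)*(-4) = (sqrt(107)/4)*(-4) = -sqrt(107) ≈ -10.344)
a = 91/3 (a = (13 - 1*(-78))/3 = (13 + 78)/3 = (1/3)*91 = 91/3 ≈ 30.333)
(v + a)**2 = (-sqrt(107) + 91/3)**2 = (91/3 - sqrt(107))**2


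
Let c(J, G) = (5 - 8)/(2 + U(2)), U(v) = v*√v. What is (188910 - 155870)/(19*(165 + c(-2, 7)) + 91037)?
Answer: 1778505440/5070704329 + 538080*√2/5070704329 ≈ 0.35089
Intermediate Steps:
U(v) = v^(3/2)
c(J, G) = -3/(2 + 2*√2) (c(J, G) = (5 - 8)/(2 + 2^(3/2)) = -3/(2 + 2*√2))
(188910 - 155870)/(19*(165 + c(-2, 7)) + 91037) = (188910 - 155870)/(19*(165 + (3/2 - 3*√2/2)) + 91037) = 33040/(19*(333/2 - 3*√2/2) + 91037) = 33040/((6327/2 - 57*√2/2) + 91037) = 33040/(188401/2 - 57*√2/2)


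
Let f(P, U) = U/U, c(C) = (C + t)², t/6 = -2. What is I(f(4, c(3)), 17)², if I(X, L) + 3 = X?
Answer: 4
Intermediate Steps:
t = -12 (t = 6*(-2) = -12)
c(C) = (-12 + C)² (c(C) = (C - 12)² = (-12 + C)²)
f(P, U) = 1
I(X, L) = -3 + X
I(f(4, c(3)), 17)² = (-3 + 1)² = (-2)² = 4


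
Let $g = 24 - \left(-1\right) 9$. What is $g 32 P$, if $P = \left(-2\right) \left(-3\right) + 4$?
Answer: $10560$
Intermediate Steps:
$P = 10$ ($P = 6 + 4 = 10$)
$g = 33$ ($g = 24 - -9 = 24 + 9 = 33$)
$g 32 P = 33 \cdot 32 \cdot 10 = 1056 \cdot 10 = 10560$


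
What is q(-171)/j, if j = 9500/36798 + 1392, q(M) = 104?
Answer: 956748/12808079 ≈ 0.074699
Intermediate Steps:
j = 25616158/18399 (j = 9500*(1/36798) + 1392 = 4750/18399 + 1392 = 25616158/18399 ≈ 1392.3)
q(-171)/j = 104/(25616158/18399) = 104*(18399/25616158) = 956748/12808079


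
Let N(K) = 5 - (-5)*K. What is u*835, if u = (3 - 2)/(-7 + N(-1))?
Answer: -835/7 ≈ -119.29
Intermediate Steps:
N(K) = 5 + 5*K
u = -⅐ (u = (3 - 2)/(-7 + (5 + 5*(-1))) = 1/(-7 + (5 - 5)) = 1/(-7 + 0) = 1/(-7) = 1*(-⅐) = -⅐ ≈ -0.14286)
u*835 = -⅐*835 = -835/7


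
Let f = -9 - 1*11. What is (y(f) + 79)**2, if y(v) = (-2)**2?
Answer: 6889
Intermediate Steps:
f = -20 (f = -9 - 11 = -20)
y(v) = 4
(y(f) + 79)**2 = (4 + 79)**2 = 83**2 = 6889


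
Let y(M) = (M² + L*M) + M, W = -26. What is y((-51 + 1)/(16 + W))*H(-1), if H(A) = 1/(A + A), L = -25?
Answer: 95/2 ≈ 47.500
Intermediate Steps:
H(A) = 1/(2*A)
y(M) = M² - 24*M (y(M) = (M² - 25*M) + M = M² - 24*M)
y((-51 + 1)/(16 + W))*H(-1) = (((-51 + 1)/(16 - 26))*(-24 + (-51 + 1)/(16 - 26)))*((½)/(-1)) = ((-50/(-10))*(-24 - 50/(-10)))*((½)*(-1)) = ((-50*(-⅒))*(-24 - 50*(-⅒)))*(-½) = (5*(-24 + 5))*(-½) = (5*(-19))*(-½) = -95*(-½) = 95/2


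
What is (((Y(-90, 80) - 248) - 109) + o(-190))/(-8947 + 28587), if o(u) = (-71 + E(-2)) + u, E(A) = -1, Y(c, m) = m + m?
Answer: -459/19640 ≈ -0.023371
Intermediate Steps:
Y(c, m) = 2*m
o(u) = -72 + u (o(u) = (-71 - 1) + u = -72 + u)
(((Y(-90, 80) - 248) - 109) + o(-190))/(-8947 + 28587) = (((2*80 - 248) - 109) + (-72 - 190))/(-8947 + 28587) = (((160 - 248) - 109) - 262)/19640 = ((-88 - 109) - 262)*(1/19640) = (-197 - 262)*(1/19640) = -459*1/19640 = -459/19640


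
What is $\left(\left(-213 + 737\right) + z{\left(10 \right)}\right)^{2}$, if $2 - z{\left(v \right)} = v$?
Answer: $266256$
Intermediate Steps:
$z{\left(v \right)} = 2 - v$
$\left(\left(-213 + 737\right) + z{\left(10 \right)}\right)^{2} = \left(\left(-213 + 737\right) + \left(2 - 10\right)\right)^{2} = \left(524 + \left(2 - 10\right)\right)^{2} = \left(524 - 8\right)^{2} = 516^{2} = 266256$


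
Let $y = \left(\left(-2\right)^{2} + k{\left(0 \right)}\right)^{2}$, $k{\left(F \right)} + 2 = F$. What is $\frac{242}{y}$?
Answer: $\frac{121}{2} \approx 60.5$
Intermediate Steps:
$k{\left(F \right)} = -2 + F$
$y = 4$ ($y = \left(\left(-2\right)^{2} + \left(-2 + 0\right)\right)^{2} = \left(4 - 2\right)^{2} = 2^{2} = 4$)
$\frac{242}{y} = \frac{242}{4} = 242 \cdot \frac{1}{4} = \frac{121}{2}$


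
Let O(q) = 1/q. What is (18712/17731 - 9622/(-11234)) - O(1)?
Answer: 90814118/99595027 ≈ 0.91183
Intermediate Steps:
(18712/17731 - 9622/(-11234)) - O(1) = (18712/17731 - 9622/(-11234)) - 1/1 = (18712*(1/17731) - 9622*(-1/11234)) - 1*1 = (18712/17731 + 4811/5617) - 1 = 190409145/99595027 - 1 = 90814118/99595027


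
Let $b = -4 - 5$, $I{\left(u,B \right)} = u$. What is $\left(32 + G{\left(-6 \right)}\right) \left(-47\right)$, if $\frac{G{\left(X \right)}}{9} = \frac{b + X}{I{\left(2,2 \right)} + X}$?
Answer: $- \frac{12361}{4} \approx -3090.3$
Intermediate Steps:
$b = -9$
$G{\left(X \right)} = \frac{9 \left(-9 + X\right)}{2 + X}$ ($G{\left(X \right)} = 9 \frac{-9 + X}{2 + X} = \frac{9 \left(-9 + X\right)}{2 + X}$)
$\left(32 + G{\left(-6 \right)}\right) \left(-47\right) = \left(32 + \frac{9 \left(-9 - 6\right)}{2 - 6}\right) \left(-47\right) = \left(32 + 9 \frac{1}{-4} \left(-15\right)\right) \left(-47\right) = \left(32 + 9 \left(- \frac{1}{4}\right) \left(-15\right)\right) \left(-47\right) = \left(32 + \frac{135}{4}\right) \left(-47\right) = \frac{263}{4} \left(-47\right) = - \frac{12361}{4}$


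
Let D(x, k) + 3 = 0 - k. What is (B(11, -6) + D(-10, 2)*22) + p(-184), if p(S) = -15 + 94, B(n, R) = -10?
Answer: -41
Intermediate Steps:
D(x, k) = -3 - k (D(x, k) = -3 + (0 - k) = -3 - k)
p(S) = 79
(B(11, -6) + D(-10, 2)*22) + p(-184) = (-10 + (-3 - 1*2)*22) + 79 = (-10 + (-3 - 2)*22) + 79 = (-10 - 5*22) + 79 = (-10 - 110) + 79 = -120 + 79 = -41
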